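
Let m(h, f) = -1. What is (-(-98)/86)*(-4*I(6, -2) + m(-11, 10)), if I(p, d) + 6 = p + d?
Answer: 343/43 ≈ 7.9767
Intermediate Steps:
I(p, d) = -6 + d + p (I(p, d) = -6 + (p + d) = -6 + (d + p) = -6 + d + p)
(-(-98)/86)*(-4*I(6, -2) + m(-11, 10)) = (-(-98)/86)*(-4*(-6 - 2 + 6) - 1) = (-(-98)/86)*(-4*(-2) - 1) = (-1*(-49/43))*(8 - 1) = (49/43)*7 = 343/43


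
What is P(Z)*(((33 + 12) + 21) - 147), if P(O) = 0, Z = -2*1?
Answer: 0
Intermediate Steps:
Z = -2
P(Z)*(((33 + 12) + 21) - 147) = 0*(((33 + 12) + 21) - 147) = 0*((45 + 21) - 147) = 0*(66 - 147) = 0*(-81) = 0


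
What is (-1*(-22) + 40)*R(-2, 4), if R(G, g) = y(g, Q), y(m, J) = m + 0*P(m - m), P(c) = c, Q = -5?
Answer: 248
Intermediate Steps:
y(m, J) = m (y(m, J) = m + 0*(m - m) = m + 0*0 = m + 0 = m)
R(G, g) = g
(-1*(-22) + 40)*R(-2, 4) = (-1*(-22) + 40)*4 = (22 + 40)*4 = 62*4 = 248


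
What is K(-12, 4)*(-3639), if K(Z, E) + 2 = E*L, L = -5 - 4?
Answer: 138282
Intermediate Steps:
L = -9
K(Z, E) = -2 - 9*E (K(Z, E) = -2 + E*(-9) = -2 - 9*E)
K(-12, 4)*(-3639) = (-2 - 9*4)*(-3639) = (-2 - 36)*(-3639) = -38*(-3639) = 138282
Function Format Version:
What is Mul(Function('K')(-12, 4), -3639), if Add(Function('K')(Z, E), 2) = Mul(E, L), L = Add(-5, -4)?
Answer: 138282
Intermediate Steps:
L = -9
Function('K')(Z, E) = Add(-2, Mul(-9, E)) (Function('K')(Z, E) = Add(-2, Mul(E, -9)) = Add(-2, Mul(-9, E)))
Mul(Function('K')(-12, 4), -3639) = Mul(Add(-2, Mul(-9, 4)), -3639) = Mul(Add(-2, -36), -3639) = Mul(-38, -3639) = 138282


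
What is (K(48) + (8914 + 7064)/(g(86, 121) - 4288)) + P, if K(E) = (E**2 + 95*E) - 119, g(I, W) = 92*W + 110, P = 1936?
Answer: 10063942/1159 ≈ 8683.3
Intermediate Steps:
g(I, W) = 110 + 92*W
K(E) = -119 + E**2 + 95*E
(K(48) + (8914 + 7064)/(g(86, 121) - 4288)) + P = ((-119 + 48**2 + 95*48) + (8914 + 7064)/((110 + 92*121) - 4288)) + 1936 = ((-119 + 2304 + 4560) + 15978/((110 + 11132) - 4288)) + 1936 = (6745 + 15978/(11242 - 4288)) + 1936 = (6745 + 15978/6954) + 1936 = (6745 + 15978*(1/6954)) + 1936 = (6745 + 2663/1159) + 1936 = 7820118/1159 + 1936 = 10063942/1159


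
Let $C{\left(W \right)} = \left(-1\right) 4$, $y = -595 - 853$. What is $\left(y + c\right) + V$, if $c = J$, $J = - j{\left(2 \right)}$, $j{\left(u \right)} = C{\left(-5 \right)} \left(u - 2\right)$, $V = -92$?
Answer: $-1540$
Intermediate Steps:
$y = -1448$ ($y = -595 - 853 = -1448$)
$C{\left(W \right)} = -4$
$j{\left(u \right)} = 8 - 4 u$ ($j{\left(u \right)} = - 4 \left(u - 2\right) = - 4 \left(-2 + u\right) = 8 - 4 u$)
$J = 0$ ($J = - (8 - 8) = \left(-1\right) 0 = 0$)
$c = 0$
$\left(y + c\right) + V = \left(-1448 + 0\right) - 92 = -1448 - 92 = -1540$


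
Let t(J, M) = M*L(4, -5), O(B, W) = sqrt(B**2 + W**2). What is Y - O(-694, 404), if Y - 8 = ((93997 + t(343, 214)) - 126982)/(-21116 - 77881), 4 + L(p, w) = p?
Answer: 274987/32999 - 2*sqrt(161213) ≈ -794.69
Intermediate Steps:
L(p, w) = -4 + p
t(J, M) = 0 (t(J, M) = M*(-4 + 4) = M*0 = 0)
Y = 274987/32999 (Y = 8 + ((93997 + 0) - 126982)/(-21116 - 77881) = 8 + (93997 - 126982)/(-98997) = 8 - 32985*(-1/98997) = 8 + 10995/32999 = 274987/32999 ≈ 8.3332)
Y - O(-694, 404) = 274987/32999 - sqrt((-694)**2 + 404**2) = 274987/32999 - sqrt(481636 + 163216) = 274987/32999 - sqrt(644852) = 274987/32999 - 2*sqrt(161213)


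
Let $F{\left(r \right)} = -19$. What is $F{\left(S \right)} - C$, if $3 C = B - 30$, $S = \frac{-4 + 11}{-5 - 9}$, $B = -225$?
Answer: $66$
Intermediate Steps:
$S = - \frac{1}{2}$ ($S = \frac{7}{-14} = 7 \left(- \frac{1}{14}\right) = - \frac{1}{2} \approx -0.5$)
$C = -85$ ($C = \frac{-225 - 30}{3} = \frac{1}{3} \left(-255\right) = -85$)
$F{\left(S \right)} - C = -19 - -85 = -19 + 85 = 66$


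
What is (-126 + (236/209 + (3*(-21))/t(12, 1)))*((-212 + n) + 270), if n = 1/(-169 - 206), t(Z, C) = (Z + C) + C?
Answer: -1176120673/156750 ≈ -7503.2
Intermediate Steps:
t(Z, C) = Z + 2*C (t(Z, C) = (C + Z) + C = Z + 2*C)
n = -1/375 (n = 1/(-375) = -1/375 ≈ -0.0026667)
(-126 + (236/209 + (3*(-21))/t(12, 1)))*((-212 + n) + 270) = (-126 + (236/209 + (3*(-21))/(12 + 2*1)))*((-212 - 1/375) + 270) = (-126 + (236*(1/209) - 63/(12 + 2)))*(-79501/375 + 270) = (-126 + (236/209 - 63/14))*(21749/375) = (-126 + (236/209 - 63*1/14))*(21749/375) = (-126 + (236/209 - 9/2))*(21749/375) = (-126 - 1409/418)*(21749/375) = -54077/418*21749/375 = -1176120673/156750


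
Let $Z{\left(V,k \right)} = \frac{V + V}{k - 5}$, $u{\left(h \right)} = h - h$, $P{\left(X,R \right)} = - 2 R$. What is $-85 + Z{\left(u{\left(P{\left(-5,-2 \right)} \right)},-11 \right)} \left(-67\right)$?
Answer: $-85$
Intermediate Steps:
$u{\left(h \right)} = 0$
$Z{\left(V,k \right)} = \frac{2 V}{-5 + k}$
$-85 + Z{\left(u{\left(P{\left(-5,-2 \right)} \right)},-11 \right)} \left(-67\right) = -85 + 2 \cdot 0 \frac{1}{-5 - 11} \left(-67\right) = -85 + 2 \cdot 0 \frac{1}{-16} \left(-67\right) = -85 + 2 \cdot 0 \left(- \frac{1}{16}\right) \left(-67\right) = -85 + 0 \left(-67\right) = -85 + 0 = -85$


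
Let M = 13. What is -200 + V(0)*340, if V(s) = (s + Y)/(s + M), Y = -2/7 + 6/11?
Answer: -193400/1001 ≈ -193.21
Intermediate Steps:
Y = 20/77 (Y = -2*⅐ + 6*(1/11) = -2/7 + 6/11 = 20/77 ≈ 0.25974)
V(s) = (20/77 + s)/(13 + s) (V(s) = (s + 20/77)/(s + 13) = (20/77 + s)/(13 + s))
-200 + V(0)*340 = -200 + ((20/77 + 0)/(13 + 0))*340 = -200 + ((20/77)/13)*340 = -200 + ((1/13)*(20/77))*340 = -200 + (20/1001)*340 = -200 + 6800/1001 = -193400/1001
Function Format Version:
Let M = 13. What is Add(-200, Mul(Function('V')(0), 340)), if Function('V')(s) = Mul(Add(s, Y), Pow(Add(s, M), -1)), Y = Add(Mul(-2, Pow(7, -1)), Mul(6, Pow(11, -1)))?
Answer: Rational(-193400, 1001) ≈ -193.21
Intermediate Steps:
Y = Rational(20, 77) (Y = Add(Mul(-2, Rational(1, 7)), Mul(6, Rational(1, 11))) = Add(Rational(-2, 7), Rational(6, 11)) = Rational(20, 77) ≈ 0.25974)
Function('V')(s) = Mul(Pow(Add(13, s), -1), Add(Rational(20, 77), s)) (Function('V')(s) = Mul(Add(s, Rational(20, 77)), Pow(Add(s, 13), -1)) = Mul(Add(Rational(20, 77), s), Pow(Add(13, s), -1)) = Mul(Pow(Add(13, s), -1), Add(Rational(20, 77), s)))
Add(-200, Mul(Function('V')(0), 340)) = Add(-200, Mul(Mul(Pow(Add(13, 0), -1), Add(Rational(20, 77), 0)), 340)) = Add(-200, Mul(Mul(Pow(13, -1), Rational(20, 77)), 340)) = Add(-200, Mul(Mul(Rational(1, 13), Rational(20, 77)), 340)) = Add(-200, Mul(Rational(20, 1001), 340)) = Add(-200, Rational(6800, 1001)) = Rational(-193400, 1001)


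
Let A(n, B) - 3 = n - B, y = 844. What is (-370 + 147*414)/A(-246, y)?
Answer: -60488/1087 ≈ -55.647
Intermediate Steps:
A(n, B) = 3 + n - B (A(n, B) = 3 + (n - B) = 3 + n - B)
(-370 + 147*414)/A(-246, y) = (-370 + 147*414)/(3 - 246 - 1*844) = (-370 + 60858)/(3 - 246 - 844) = 60488/(-1087) = 60488*(-1/1087) = -60488/1087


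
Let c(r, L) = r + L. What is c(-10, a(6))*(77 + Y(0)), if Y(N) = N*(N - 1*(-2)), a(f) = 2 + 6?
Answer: -154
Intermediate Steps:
a(f) = 8
c(r, L) = L + r
Y(N) = N*(2 + N) (Y(N) = N*(N + 2) = N*(2 + N))
c(-10, a(6))*(77 + Y(0)) = (8 - 10)*(77 + 0*(2 + 0)) = -2*(77 + 0*2) = -2*(77 + 0) = -2*77 = -154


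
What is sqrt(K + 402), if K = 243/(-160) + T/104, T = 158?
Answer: sqrt(108700930)/520 ≈ 20.050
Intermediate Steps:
K = 1/2080 (K = 243/(-160) + 158/104 = 243*(-1/160) + 158*(1/104) = -243/160 + 79/52 = 1/2080 ≈ 0.00048077)
sqrt(K + 402) = sqrt(1/2080 + 402) = sqrt(836161/2080) = sqrt(108700930)/520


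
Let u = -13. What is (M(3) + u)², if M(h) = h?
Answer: 100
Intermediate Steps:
(M(3) + u)² = (3 - 13)² = (-10)² = 100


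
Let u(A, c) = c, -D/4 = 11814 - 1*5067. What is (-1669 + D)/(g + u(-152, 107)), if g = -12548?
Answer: 28657/12441 ≈ 2.3034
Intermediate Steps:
D = -26988 (D = -4*(11814 - 1*5067) = -4*(11814 - 5067) = -4*6747 = -26988)
(-1669 + D)/(g + u(-152, 107)) = (-1669 - 26988)/(-12548 + 107) = -28657/(-12441) = -28657*(-1/12441) = 28657/12441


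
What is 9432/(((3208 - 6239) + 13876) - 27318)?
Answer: -3144/5491 ≈ -0.57257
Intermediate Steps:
9432/(((3208 - 6239) + 13876) - 27318) = 9432/((-3031 + 13876) - 27318) = 9432/(10845 - 27318) = 9432/(-16473) = 9432*(-1/16473) = -3144/5491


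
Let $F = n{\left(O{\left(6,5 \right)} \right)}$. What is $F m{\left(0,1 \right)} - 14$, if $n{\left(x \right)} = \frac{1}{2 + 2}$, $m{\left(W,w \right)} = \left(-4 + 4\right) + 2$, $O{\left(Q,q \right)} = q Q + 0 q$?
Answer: $- \frac{27}{2} \approx -13.5$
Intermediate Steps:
$O{\left(Q,q \right)} = Q q$ ($O{\left(Q,q \right)} = Q q + 0 = Q q$)
$m{\left(W,w \right)} = 2$ ($m{\left(W,w \right)} = 0 + 2 = 2$)
$n{\left(x \right)} = \frac{1}{4}$
$F = \frac{1}{4} \approx 0.25$
$F m{\left(0,1 \right)} - 14 = \frac{1}{4} \cdot 2 - 14 = \frac{1}{2} - 14 = - \frac{27}{2}$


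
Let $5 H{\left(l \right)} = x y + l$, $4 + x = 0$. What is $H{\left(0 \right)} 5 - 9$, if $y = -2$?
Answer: $-1$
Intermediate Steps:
$x = -4$ ($x = -4 + 0 = -4$)
$H{\left(l \right)} = \frac{8}{5} + \frac{l}{5}$ ($H{\left(l \right)} = \frac{\left(-4\right) \left(-2\right) + l}{5} = \frac{8 + l}{5} = \frac{8}{5} + \frac{l}{5}$)
$H{\left(0 \right)} 5 - 9 = \left(\frac{8}{5} + \frac{1}{5} \cdot 0\right) 5 - 9 = \left(\frac{8}{5} + 0\right) 5 - 9 = \frac{8}{5} \cdot 5 - 9 = 8 - 9 = -1$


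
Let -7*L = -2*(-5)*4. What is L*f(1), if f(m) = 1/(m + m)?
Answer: -20/7 ≈ -2.8571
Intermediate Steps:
f(m) = 1/(2*m)
L = -40/7 (L = -(-2*(-5))*4/7 = -10*4/7 = -⅐*40 = -40/7 ≈ -5.7143)
L*f(1) = -20/(7*1) = -20/7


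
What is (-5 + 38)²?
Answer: 1089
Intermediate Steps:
(-5 + 38)² = 33² = 1089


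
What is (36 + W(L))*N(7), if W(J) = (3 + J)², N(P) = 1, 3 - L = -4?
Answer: 136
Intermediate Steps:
L = 7 (L = 3 - 1*(-4) = 3 + 4 = 7)
(36 + W(L))*N(7) = (36 + (3 + 7)²)*1 = (36 + 10²)*1 = (36 + 100)*1 = 136*1 = 136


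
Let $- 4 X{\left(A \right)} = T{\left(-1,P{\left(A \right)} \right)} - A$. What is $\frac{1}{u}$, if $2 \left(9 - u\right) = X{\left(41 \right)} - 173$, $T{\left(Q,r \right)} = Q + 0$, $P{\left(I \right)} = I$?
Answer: $\frac{4}{361} \approx 0.01108$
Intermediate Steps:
$T{\left(Q,r \right)} = Q$
$X{\left(A \right)} = \frac{1}{4} + \frac{A}{4}$ ($X{\left(A \right)} = - \frac{-1 - A}{4} = \frac{1}{4} + \frac{A}{4}$)
$u = \frac{361}{4}$ ($u = 9 - \frac{\left(\frac{1}{4} + \frac{1}{4} \cdot 41\right) - 173}{2} = 9 - \frac{\left(\frac{1}{4} + \frac{41}{4}\right) - 173}{2} = 9 - \frac{\frac{21}{2} - 173}{2} = 9 - - \frac{325}{4} = 9 + \frac{325}{4} = \frac{361}{4} \approx 90.25$)
$\frac{1}{u} = \frac{1}{\frac{361}{4}} = \frac{4}{361}$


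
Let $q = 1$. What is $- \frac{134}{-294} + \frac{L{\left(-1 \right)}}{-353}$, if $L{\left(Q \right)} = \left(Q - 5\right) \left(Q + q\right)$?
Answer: $\frac{67}{147} \approx 0.45578$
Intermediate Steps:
$L{\left(Q \right)} = \left(1 + Q\right) \left(-5 + Q\right)$ ($L{\left(Q \right)} = \left(Q - 5\right) \left(Q + 1\right) = \left(-5 + Q\right) \left(1 + Q\right) = \left(1 + Q\right) \left(-5 + Q\right)$)
$- \frac{134}{-294} + \frac{L{\left(-1 \right)}}{-353} = - \frac{134}{-294} + \frac{-5 + \left(-1\right)^{2} - -4}{-353} = \left(-134\right) \left(- \frac{1}{294}\right) + \left(-5 + 1 + 4\right) \left(- \frac{1}{353}\right) = \frac{67}{147} + 0 \left(- \frac{1}{353}\right) = \frac{67}{147} + 0 = \frac{67}{147}$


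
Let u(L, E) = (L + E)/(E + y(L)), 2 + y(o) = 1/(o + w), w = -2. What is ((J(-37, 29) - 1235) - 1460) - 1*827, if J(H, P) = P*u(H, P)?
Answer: -928548/263 ≈ -3530.6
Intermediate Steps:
y(o) = -2 + 1/(-2 + o) (y(o) = -2 + 1/(o - 2) = -2 + 1/(-2 + o))
u(L, E) = (E + L)/(E + (5 - 2*L)/(-2 + L)) (u(L, E) = (L + E)/(E + (5 - 2*L)/(-2 + L)) = (E + L)/(E + (5 - 2*L)/(-2 + L)))
J(H, P) = P*(-2 + H)*(H + P)/(5 - 2*H + P*(-2 + H)) (J(H, P) = P*((-2 + H)*(P + H)/(5 - 2*H + P*(-2 + H))) = P*((-2 + H)*(H + P)/(5 - 2*H + P*(-2 + H))) = P*(-2 + H)*(H + P)/(5 - 2*H + P*(-2 + H)))
((J(-37, 29) - 1235) - 1460) - 1*827 = ((29*(-2 - 37)*(-37 + 29)/(5 - 2*(-37) + 29*(-2 - 37)) - 1235) - 1460) - 1*827 = ((29*(-39)*(-8)/(5 + 74 + 29*(-39)) - 1235) - 1460) - 827 = ((29*(-39)*(-8)/(5 + 74 - 1131) - 1235) - 1460) - 827 = ((29*(-39)*(-8)/(-1052) - 1235) - 1460) - 827 = ((29*(-1/1052)*(-39)*(-8) - 1235) - 1460) - 827 = ((-2262/263 - 1235) - 1460) - 827 = (-327067/263 - 1460) - 827 = -711047/263 - 827 = -928548/263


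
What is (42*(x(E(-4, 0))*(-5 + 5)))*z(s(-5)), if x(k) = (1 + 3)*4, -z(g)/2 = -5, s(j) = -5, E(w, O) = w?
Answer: 0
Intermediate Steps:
z(g) = 10 (z(g) = -2*(-5) = 10)
x(k) = 16 (x(k) = 4*4 = 16)
(42*(x(E(-4, 0))*(-5 + 5)))*z(s(-5)) = (42*(16*(-5 + 5)))*10 = (42*(16*0))*10 = (42*0)*10 = 0*10 = 0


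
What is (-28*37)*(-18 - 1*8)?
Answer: 26936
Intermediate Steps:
(-28*37)*(-18 - 1*8) = -1036*(-18 - 8) = -1036*(-26) = 26936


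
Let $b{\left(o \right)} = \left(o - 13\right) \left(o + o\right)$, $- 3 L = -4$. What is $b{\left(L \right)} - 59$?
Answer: $- \frac{811}{9} \approx -90.111$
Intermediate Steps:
$L = \frac{4}{3}$ ($L = \left(- \frac{1}{3}\right) \left(-4\right) = \frac{4}{3} \approx 1.3333$)
$b{\left(o \right)} = 2 o \left(-13 + o\right)$ ($b{\left(o \right)} = \left(-13 + o\right) 2 o = 2 o \left(-13 + o\right)$)
$b{\left(L \right)} - 59 = 2 \cdot \frac{4}{3} \left(-13 + \frac{4}{3}\right) - 59 = 2 \cdot \frac{4}{3} \left(- \frac{35}{3}\right) - 59 = - \frac{280}{9} - 59 = - \frac{811}{9}$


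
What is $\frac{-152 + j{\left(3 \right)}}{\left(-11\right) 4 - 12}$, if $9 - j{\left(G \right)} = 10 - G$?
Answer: $\frac{75}{28} \approx 2.6786$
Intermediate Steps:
$j{\left(G \right)} = -1 + G$ ($j{\left(G \right)} = 9 - \left(10 - G\right) = 9 + \left(-10 + G\right) = -1 + G$)
$\frac{-152 + j{\left(3 \right)}}{\left(-11\right) 4 - 12} = \frac{-152 + \left(-1 + 3\right)}{\left(-11\right) 4 - 12} = \frac{-152 + 2}{-44 - 12} = - \frac{150}{-56} = \left(-150\right) \left(- \frac{1}{56}\right) = \frac{75}{28}$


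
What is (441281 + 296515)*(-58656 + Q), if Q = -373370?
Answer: -318747054696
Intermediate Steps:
(441281 + 296515)*(-58656 + Q) = (441281 + 296515)*(-58656 - 373370) = 737796*(-432026) = -318747054696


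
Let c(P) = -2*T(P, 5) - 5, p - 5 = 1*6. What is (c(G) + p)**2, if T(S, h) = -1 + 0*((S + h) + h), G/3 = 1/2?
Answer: 64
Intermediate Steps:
G = 3/2 (G = 3*(1/2) = 3/2 ≈ 1.5000)
T(S, h) = -1 (T(S, h) = -1 + 0*(S + 2*h) = -1 + 0 = -1)
p = 11 (p = 5 + 1*6 = 5 + 6 = 11)
c(P) = -3 (c(P) = -2*(-1) - 5 = 2 - 5 = -3)
(c(G) + p)**2 = (-3 + 11)**2 = 8**2 = 64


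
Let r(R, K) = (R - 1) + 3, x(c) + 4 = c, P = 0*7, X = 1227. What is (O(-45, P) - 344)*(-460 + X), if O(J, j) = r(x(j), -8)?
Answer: -265382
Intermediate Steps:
P = 0
x(c) = -4 + c
r(R, K) = 2 + R (r(R, K) = (-1 + R) + 3 = 2 + R)
O(J, j) = -2 + j (O(J, j) = 2 + (-4 + j) = -2 + j)
(O(-45, P) - 344)*(-460 + X) = ((-2 + 0) - 344)*(-460 + 1227) = (-2 - 344)*767 = -346*767 = -265382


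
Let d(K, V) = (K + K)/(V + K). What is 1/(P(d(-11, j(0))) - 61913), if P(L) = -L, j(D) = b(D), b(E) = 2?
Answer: -9/557239 ≈ -1.6151e-5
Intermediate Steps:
j(D) = 2
d(K, V) = 2*K/(K + V) (d(K, V) = (2*K)/(K + V) = 2*K/(K + V))
1/(P(d(-11, j(0))) - 61913) = 1/(-2*(-11)/(-11 + 2) - 61913) = 1/(-2*(-11)/(-9) - 61913) = 1/(-2*(-11)*(-1)/9 - 61913) = 1/(-1*22/9 - 61913) = 1/(-22/9 - 61913) = 1/(-557239/9) = -9/557239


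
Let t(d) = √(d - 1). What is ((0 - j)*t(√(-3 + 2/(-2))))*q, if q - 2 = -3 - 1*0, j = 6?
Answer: 6*√(-1 + 2*I) ≈ 4.7169 + 7.6321*I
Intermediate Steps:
t(d) = √(-1 + d)
q = -1 (q = 2 + (-3 - 1*0) = 2 + (-3 + 0) = 2 - 3 = -1)
((0 - j)*t(√(-3 + 2/(-2))))*q = ((0 - 1*6)*√(-1 + √(-3 + 2/(-2))))*(-1) = ((0 - 6)*√(-1 + √(-3 + 2*(-½))))*(-1) = -6*√(-1 + √(-3 - 1))*(-1) = -6*√(-1 + √(-4))*(-1) = -6*√(-1 + 2*I)*(-1) = 6*√(-1 + 2*I)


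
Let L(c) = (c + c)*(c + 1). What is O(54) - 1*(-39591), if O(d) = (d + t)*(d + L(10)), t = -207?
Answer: -2331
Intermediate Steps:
L(c) = 2*c*(1 + c) (L(c) = (2*c)*(1 + c) = 2*c*(1 + c))
O(d) = (-207 + d)*(220 + d) (O(d) = (d - 207)*(d + 2*10*(1 + 10)) = (-207 + d)*(d + 2*10*11) = (-207 + d)*(d + 220) = (-207 + d)*(220 + d))
O(54) - 1*(-39591) = (-45540 + 54² + 13*54) - 1*(-39591) = (-45540 + 2916 + 702) + 39591 = -41922 + 39591 = -2331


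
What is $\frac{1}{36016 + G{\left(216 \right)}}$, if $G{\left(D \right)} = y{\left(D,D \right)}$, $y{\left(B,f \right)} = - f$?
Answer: $\frac{1}{35800} \approx 2.7933 \cdot 10^{-5}$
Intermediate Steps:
$G{\left(D \right)} = - D$
$\frac{1}{36016 + G{\left(216 \right)}} = \frac{1}{36016 - 216} = \frac{1}{35800}$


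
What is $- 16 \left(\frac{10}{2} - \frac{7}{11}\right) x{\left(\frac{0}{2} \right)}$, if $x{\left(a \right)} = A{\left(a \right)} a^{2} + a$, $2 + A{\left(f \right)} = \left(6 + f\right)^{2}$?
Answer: $0$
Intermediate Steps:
$A{\left(f \right)} = -2 + \left(6 + f\right)^{2}$
$x{\left(a \right)} = a + a^{2} \left(-2 + \left(6 + a\right)^{2}\right)$ ($x{\left(a \right)} = \left(-2 + \left(6 + a\right)^{2}\right) a^{2} + a = a^{2} \left(-2 + \left(6 + a\right)^{2}\right) + a = a + a^{2} \left(-2 + \left(6 + a\right)^{2}\right)$)
$- 16 \left(\frac{10}{2} - \frac{7}{11}\right) x{\left(\frac{0}{2} \right)} = - 16 \left(\frac{10}{2} - \frac{7}{11}\right) \frac{0}{2} \left(1 + \frac{0}{2} \left(-2 + \left(6 + \frac{0}{2}\right)^{2}\right)\right) = - 16 \left(10 \cdot \frac{1}{2} - \frac{7}{11}\right) 0 \cdot \frac{1}{2} \left(1 + 0 \cdot \frac{1}{2} \left(-2 + \left(6 + 0 \cdot \frac{1}{2}\right)^{2}\right)\right) = - 16 \left(5 - \frac{7}{11}\right) 0 \left(1 + 0 \left(-2 + \left(6 + 0\right)^{2}\right)\right) = \left(-16\right) \frac{48}{11} \cdot 0 \left(1 + 0 \left(-2 + 6^{2}\right)\right) = - \frac{768 \cdot 0 \left(1 + 0 \left(-2 + 36\right)\right)}{11} = - \frac{768 \cdot 0 \left(1 + 0 \cdot 34\right)}{11} = - \frac{768 \cdot 0 \left(1 + 0\right)}{11} = - \frac{768 \cdot 0 \cdot 1}{11} = \left(- \frac{768}{11}\right) 0 = 0$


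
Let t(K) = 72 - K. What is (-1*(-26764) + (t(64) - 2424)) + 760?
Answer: 25108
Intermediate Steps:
(-1*(-26764) + (t(64) - 2424)) + 760 = (-1*(-26764) + ((72 - 1*64) - 2424)) + 760 = (26764 + ((72 - 64) - 2424)) + 760 = (26764 + (8 - 2424)) + 760 = (26764 - 2416) + 760 = 24348 + 760 = 25108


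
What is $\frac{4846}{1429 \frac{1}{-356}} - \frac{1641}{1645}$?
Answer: $- \frac{2840259509}{2350705} \approx -1208.3$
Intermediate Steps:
$\frac{4846}{1429 \frac{1}{-356}} - \frac{1641}{1645} = \frac{4846}{1429 \left(- \frac{1}{356}\right)} - \frac{1641}{1645} = \frac{4846}{- \frac{1429}{356}} - \frac{1641}{1645} = 4846 \left(- \frac{356}{1429}\right) - \frac{1641}{1645} = - \frac{1725176}{1429} - \frac{1641}{1645} = - \frac{2840259509}{2350705}$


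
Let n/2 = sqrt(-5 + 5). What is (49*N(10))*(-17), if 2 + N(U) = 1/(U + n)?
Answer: 15827/10 ≈ 1582.7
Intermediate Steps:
n = 0 (n = 2*sqrt(-5 + 5) = 2*sqrt(0) = 2*0 = 0)
N(U) = -2 + 1/U (N(U) = -2 + 1/(U + 0) = -2 + 1/U)
(49*N(10))*(-17) = (49*(-2 + 1/10))*(-17) = (49*(-19/10))*(-17) = -931/10*(-17) = 15827/10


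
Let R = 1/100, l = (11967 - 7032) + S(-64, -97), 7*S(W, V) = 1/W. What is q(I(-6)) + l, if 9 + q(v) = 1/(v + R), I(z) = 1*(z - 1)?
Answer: 1542541253/313152 ≈ 4925.9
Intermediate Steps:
S(W, V) = 1/(7*W)
I(z) = -1 + z (I(z) = 1*(-1 + z) = -1 + z)
l = 2210879/448 (l = (11967 - 7032) + (⅐)/(-64) = 4935 + (⅐)*(-1/64) = 4935 - 1/448 = 2210879/448 ≈ 4935.0)
R = 1/100 ≈ 0.010000
q(v) = -9 + 1/(1/100 + v) (q(v) = -9 + 1/(v + 1/100) = -9 + 1/(1/100 + v))
q(I(-6)) + l = (91 - 900*(-1 - 6))/(1 + 100*(-1 - 6)) + 2210879/448 = (91 - 900*(-7))/(1 + 100*(-7)) + 2210879/448 = (91 + 6300)/(1 - 700) + 2210879/448 = 6391/(-699) + 2210879/448 = -1/699*6391 + 2210879/448 = -6391/699 + 2210879/448 = 1542541253/313152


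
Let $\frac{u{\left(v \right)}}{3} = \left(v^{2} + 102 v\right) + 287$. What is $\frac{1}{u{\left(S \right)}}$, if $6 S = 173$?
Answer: $\frac{12}{146137} \approx 8.2115 \cdot 10^{-5}$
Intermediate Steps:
$S = \frac{173}{6}$ ($S = \frac{1}{6} \cdot 173 = \frac{173}{6} \approx 28.833$)
$u{\left(v \right)} = 861 + 3 v^{2} + 306 v$ ($u{\left(v \right)} = 3 \left(\left(v^{2} + 102 v\right) + 287\right) = 3 \left(287 + v^{2} + 102 v\right) = 861 + 3 v^{2} + 306 v$)
$\frac{1}{u{\left(S \right)}} = \frac{1}{861 + 3 \left(\frac{173}{6}\right)^{2} + 306 \cdot \frac{173}{6}} = \frac{1}{861 + 3 \cdot \frac{29929}{36} + 8823} = \frac{1}{861 + \frac{29929}{12} + 8823} = \frac{1}{\frac{146137}{12}} = \frac{12}{146137}$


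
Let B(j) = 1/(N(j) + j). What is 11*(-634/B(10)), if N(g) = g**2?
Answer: -767140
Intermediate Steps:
B(j) = 1/(j + j**2) (B(j) = 1/(j**2 + j) = 1/(j + j**2))
11*(-634/B(10)) = 11*(-634/(1/(10*(1 + 10)))) = 11*(-634/((1/10)/11)) = 11*(-634/((1/10)*(1/11))) = 11*(-634/1/110) = 11*(-634*110) = 11*(-69740) = -767140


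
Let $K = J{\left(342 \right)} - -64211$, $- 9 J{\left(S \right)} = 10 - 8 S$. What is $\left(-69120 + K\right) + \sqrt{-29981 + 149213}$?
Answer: $- \frac{41455}{9} + 72 \sqrt{23} \approx -4260.8$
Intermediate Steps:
$J{\left(S \right)} = - \frac{10}{9} + \frac{8 S}{9}$ ($J{\left(S \right)} = - \frac{10 - 8 S}{9} = - \frac{10}{9} + \frac{8 S}{9}$)
$K = \frac{580625}{9}$ ($K = \left(- \frac{10}{9} + \frac{8}{9} \cdot 342\right) - -64211 = \left(- \frac{10}{9} + 304\right) + 64211 = \frac{2726}{9} + 64211 = \frac{580625}{9} \approx 64514.0$)
$\left(-69120 + K\right) + \sqrt{-29981 + 149213} = \left(-69120 + \frac{580625}{9}\right) + \sqrt{-29981 + 149213} = - \frac{41455}{9} + \sqrt{119232} = - \frac{41455}{9} + 72 \sqrt{23}$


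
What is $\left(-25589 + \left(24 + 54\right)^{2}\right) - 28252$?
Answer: $-47757$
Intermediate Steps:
$\left(-25589 + \left(24 + 54\right)^{2}\right) - 28252 = \left(-25589 + 78^{2}\right) - 28252 = \left(-25589 + 6084\right) - 28252 = -19505 - 28252 = -47757$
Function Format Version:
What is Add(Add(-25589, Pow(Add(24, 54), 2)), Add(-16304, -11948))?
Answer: -47757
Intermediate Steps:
Add(Add(-25589, Pow(Add(24, 54), 2)), Add(-16304, -11948)) = Add(Add(-25589, Pow(78, 2)), -28252) = Add(Add(-25589, 6084), -28252) = Add(-19505, -28252) = -47757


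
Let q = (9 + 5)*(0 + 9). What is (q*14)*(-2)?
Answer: -3528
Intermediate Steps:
q = 126 (q = 14*9 = 126)
(q*14)*(-2) = (126*14)*(-2) = 1764*(-2) = -3528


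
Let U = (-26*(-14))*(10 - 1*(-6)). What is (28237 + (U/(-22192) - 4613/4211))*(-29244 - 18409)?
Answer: -7858680231218122/5840657 ≈ -1.3455e+9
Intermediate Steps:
U = 5824 (U = 364*(10 + 6) = 364*16 = 5824)
(28237 + (U/(-22192) - 4613/4211))*(-29244 - 18409) = (28237 + (5824/(-22192) - 4613/4211))*(-29244 - 18409) = (28237 + (5824*(-1/22192) - 4613*1/4211))*(-47653) = (28237 + (-364/1387 - 4613/4211))*(-47653) = (28237 - 7931035/5840657)*(-47653) = (164914700674/5840657)*(-47653) = -7858680231218122/5840657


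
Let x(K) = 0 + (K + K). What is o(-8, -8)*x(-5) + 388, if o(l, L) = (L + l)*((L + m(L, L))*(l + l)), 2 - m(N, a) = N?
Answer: -4732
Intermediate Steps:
m(N, a) = 2 - N
o(l, L) = 4*l*(L + l) (o(l, L) = (L + l)*((L + (2 - L))*(l + l)) = (L + l)*(2*(2*l)) = (L + l)*(4*l) = 4*l*(L + l))
x(K) = 2*K (x(K) = 0 + 2*K = 2*K)
o(-8, -8)*x(-5) + 388 = (4*(-8)*(-8 - 8))*(2*(-5)) + 388 = (4*(-8)*(-16))*(-10) + 388 = 512*(-10) + 388 = -5120 + 388 = -4732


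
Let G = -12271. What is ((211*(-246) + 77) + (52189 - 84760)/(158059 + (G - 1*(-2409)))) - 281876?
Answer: -2354957736/7057 ≈ -3.3371e+5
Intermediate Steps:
((211*(-246) + 77) + (52189 - 84760)/(158059 + (G - 1*(-2409)))) - 281876 = ((211*(-246) + 77) + (52189 - 84760)/(158059 + (-12271 - 1*(-2409)))) - 281876 = ((-51906 + 77) - 32571/(158059 + (-12271 + 2409))) - 281876 = (-51829 - 32571/(158059 - 9862)) - 281876 = (-51829 - 32571/148197) - 281876 = (-51829 - 32571*1/148197) - 281876 = (-51829 - 1551/7057) - 281876 = -365758804/7057 - 281876 = -2354957736/7057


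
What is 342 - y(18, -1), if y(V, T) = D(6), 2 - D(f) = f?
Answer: 346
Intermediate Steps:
D(f) = 2 - f
y(V, T) = -4 (y(V, T) = 2 - 1*6 = 2 - 6 = -4)
342 - y(18, -1) = 342 - 1*(-4) = 342 + 4 = 346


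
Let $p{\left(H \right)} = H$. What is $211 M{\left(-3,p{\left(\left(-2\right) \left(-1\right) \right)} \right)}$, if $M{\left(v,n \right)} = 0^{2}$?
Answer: $0$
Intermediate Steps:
$M{\left(v,n \right)} = 0$
$211 M{\left(-3,p{\left(\left(-2\right) \left(-1\right) \right)} \right)} = 211 \cdot 0 = 0$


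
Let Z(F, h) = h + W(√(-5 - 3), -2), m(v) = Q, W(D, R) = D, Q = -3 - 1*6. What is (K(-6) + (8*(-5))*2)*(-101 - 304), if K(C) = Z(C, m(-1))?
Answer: 36045 - 810*I*√2 ≈ 36045.0 - 1145.5*I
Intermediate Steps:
Q = -9 (Q = -3 - 6 = -9)
m(v) = -9
Z(F, h) = h + 2*I*√2 (Z(F, h) = h + √(-5 - 3) = h + √(-8) = h + 2*I*√2)
K(C) = -9 + 2*I*√2
(K(-6) + (8*(-5))*2)*(-101 - 304) = ((-9 + 2*I*√2) + (8*(-5))*2)*(-101 - 304) = ((-9 + 2*I*√2) - 40*2)*(-405) = ((-9 + 2*I*√2) - 80)*(-405) = (-89 + 2*I*√2)*(-405) = 36045 - 810*I*√2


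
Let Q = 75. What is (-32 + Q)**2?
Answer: 1849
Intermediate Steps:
(-32 + Q)**2 = (-32 + 75)**2 = 43**2 = 1849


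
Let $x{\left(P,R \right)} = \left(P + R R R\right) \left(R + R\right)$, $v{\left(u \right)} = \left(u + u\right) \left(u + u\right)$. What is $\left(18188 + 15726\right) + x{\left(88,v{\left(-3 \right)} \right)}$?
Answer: $3399482$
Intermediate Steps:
$v{\left(u \right)} = 4 u^{2}$ ($v{\left(u \right)} = 2 u 2 u = 4 u^{2}$)
$x{\left(P,R \right)} = 2 R \left(P + R^{3}\right)$ ($x{\left(P,R \right)} = \left(P + R^{2} R\right) 2 R = \left(P + R^{3}\right) 2 R = 2 R \left(P + R^{3}\right)$)
$\left(18188 + 15726\right) + x{\left(88,v{\left(-3 \right)} \right)} = \left(18188 + 15726\right) + 2 \cdot 4 \left(-3\right)^{2} \left(88 + \left(4 \left(-3\right)^{2}\right)^{3}\right) = 33914 + 2 \cdot 4 \cdot 9 \left(88 + \left(4 \cdot 9\right)^{3}\right) = 33914 + 2 \cdot 36 \left(88 + 36^{3}\right) = 33914 + 2 \cdot 36 \left(88 + 46656\right) = 33914 + 2 \cdot 36 \cdot 46744 = 33914 + 3365568 = 3399482$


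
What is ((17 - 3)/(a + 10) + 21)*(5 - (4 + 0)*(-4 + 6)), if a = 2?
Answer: -133/2 ≈ -66.500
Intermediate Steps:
((17 - 3)/(a + 10) + 21)*(5 - (4 + 0)*(-4 + 6)) = ((17 - 3)/(2 + 10) + 21)*(5 - (4 + 0)*(-4 + 6)) = (14/12 + 21)*(5 - 4*2) = (14*(1/12) + 21)*(5 - 1*8) = (7/6 + 21)*(5 - 8) = (133/6)*(-3) = -133/2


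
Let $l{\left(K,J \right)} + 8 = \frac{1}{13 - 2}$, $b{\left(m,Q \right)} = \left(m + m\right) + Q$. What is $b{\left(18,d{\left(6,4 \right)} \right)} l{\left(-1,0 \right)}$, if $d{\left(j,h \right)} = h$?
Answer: $- \frac{3480}{11} \approx -316.36$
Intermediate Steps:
$b{\left(m,Q \right)} = Q + 2 m$ ($b{\left(m,Q \right)} = 2 m + Q = Q + 2 m$)
$l{\left(K,J \right)} = - \frac{87}{11}$ ($l{\left(K,J \right)} = -8 + \frac{1}{13 - 2} = -8 + \frac{1}{11} = - \frac{87}{11}$)
$b{\left(18,d{\left(6,4 \right)} \right)} l{\left(-1,0 \right)} = \left(4 + 2 \cdot 18\right) \left(- \frac{87}{11}\right) = \left(4 + 36\right) \left(- \frac{87}{11}\right) = 40 \left(- \frac{87}{11}\right) = - \frac{3480}{11}$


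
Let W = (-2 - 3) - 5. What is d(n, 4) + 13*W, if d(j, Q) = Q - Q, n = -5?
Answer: -130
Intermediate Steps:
d(j, Q) = 0
W = -10 (W = -5 - 5 = -10)
d(n, 4) + 13*W = 0 + 13*(-10) = 0 - 130 = -130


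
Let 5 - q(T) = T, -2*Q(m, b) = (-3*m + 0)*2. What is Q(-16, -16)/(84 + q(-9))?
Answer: -24/49 ≈ -0.48980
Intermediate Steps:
Q(m, b) = 3*m (Q(m, b) = -(-3*m + 0)*2/2 = -(-3*m)*2/2 = -(-3)*m = 3*m)
q(T) = 5 - T
Q(-16, -16)/(84 + q(-9)) = (3*(-16))/(84 + (5 - 1*(-9))) = -48/(84 + (5 + 9)) = -48/(84 + 14) = -48/98 = -48*1/98 = -24/49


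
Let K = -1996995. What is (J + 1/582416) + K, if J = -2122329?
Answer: -2399160206783/582416 ≈ -4.1193e+6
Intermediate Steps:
(J + 1/582416) + K = (-2122329 + 1/582416) - 1996995 = -1236078366863/582416 - 1996995 = -2399160206783/582416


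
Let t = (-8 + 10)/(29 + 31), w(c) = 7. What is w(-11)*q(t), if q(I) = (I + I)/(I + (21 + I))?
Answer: 7/316 ≈ 0.022152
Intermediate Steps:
t = 1/30 (t = 2/60 = 2*(1/60) = 1/30 ≈ 0.033333)
q(I) = 2*I/(21 + 2*I) (q(I) = (2*I)/(21 + 2*I) = 2*I/(21 + 2*I))
w(-11)*q(t) = 7*(2*(1/30)/(21 + 2*(1/30))) = 7*(2*(1/30)/(21 + 1/15)) = 7*(2*(1/30)/(316/15)) = 7*(2*(1/30)*(15/316)) = 7*(1/316) = 7/316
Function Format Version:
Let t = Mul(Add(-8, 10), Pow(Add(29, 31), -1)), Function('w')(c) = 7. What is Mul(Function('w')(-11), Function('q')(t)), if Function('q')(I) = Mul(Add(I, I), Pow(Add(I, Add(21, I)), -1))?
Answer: Rational(7, 316) ≈ 0.022152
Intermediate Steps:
t = Rational(1, 30) (t = Mul(2, Pow(60, -1)) = Mul(2, Rational(1, 60)) = Rational(1, 30) ≈ 0.033333)
Function('q')(I) = Mul(2, I, Pow(Add(21, Mul(2, I)), -1)) (Function('q')(I) = Mul(Mul(2, I), Pow(Add(21, Mul(2, I)), -1)) = Mul(2, I, Pow(Add(21, Mul(2, I)), -1)))
Mul(Function('w')(-11), Function('q')(t)) = Mul(7, Mul(2, Rational(1, 30), Pow(Add(21, Mul(2, Rational(1, 30))), -1))) = Mul(7, Mul(2, Rational(1, 30), Pow(Add(21, Rational(1, 15)), -1))) = Mul(7, Mul(2, Rational(1, 30), Pow(Rational(316, 15), -1))) = Mul(7, Mul(2, Rational(1, 30), Rational(15, 316))) = Mul(7, Rational(1, 316)) = Rational(7, 316)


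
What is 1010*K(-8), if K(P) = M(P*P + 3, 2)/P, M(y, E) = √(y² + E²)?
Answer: -505*√4493/4 ≈ -8462.5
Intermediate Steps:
M(y, E) = √(E² + y²)
K(P) = √(4 + (3 + P²)²)/P (K(P) = √(2² + (P*P + 3)²)/P = √(4 + (P² + 3)²)/P = √(4 + (3 + P²)²)/P)
1010*K(-8) = 1010*(√(4 + (3 + (-8)²)²)/(-8)) = 1010*(-√(4 + (3 + 64)²)/8) = 1010*(-√(4 + 67²)/8) = 1010*(-√(4 + 4489)/8) = 1010*(-√4493/8) = -505*√4493/4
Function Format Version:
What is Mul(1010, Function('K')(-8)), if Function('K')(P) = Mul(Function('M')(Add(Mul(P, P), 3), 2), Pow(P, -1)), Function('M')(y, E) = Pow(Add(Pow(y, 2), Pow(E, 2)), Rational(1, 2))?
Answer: Mul(Rational(-505, 4), Pow(4493, Rational(1, 2))) ≈ -8462.5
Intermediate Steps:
Function('M')(y, E) = Pow(Add(Pow(E, 2), Pow(y, 2)), Rational(1, 2))
Function('K')(P) = Mul(Pow(P, -1), Pow(Add(4, Pow(Add(3, Pow(P, 2)), 2)), Rational(1, 2))) (Function('K')(P) = Mul(Pow(Add(Pow(2, 2), Pow(Add(Mul(P, P), 3), 2)), Rational(1, 2)), Pow(P, -1)) = Mul(Pow(Add(4, Pow(Add(Pow(P, 2), 3), 2)), Rational(1, 2)), Pow(P, -1)) = Mul(Pow(Add(4, Pow(Add(3, Pow(P, 2)), 2)), Rational(1, 2)), Pow(P, -1)) = Mul(Pow(P, -1), Pow(Add(4, Pow(Add(3, Pow(P, 2)), 2)), Rational(1, 2))))
Mul(1010, Function('K')(-8)) = Mul(1010, Mul(Pow(-8, -1), Pow(Add(4, Pow(Add(3, Pow(-8, 2)), 2)), Rational(1, 2)))) = Mul(1010, Mul(Rational(-1, 8), Pow(Add(4, Pow(Add(3, 64), 2)), Rational(1, 2)))) = Mul(1010, Mul(Rational(-1, 8), Pow(Add(4, Pow(67, 2)), Rational(1, 2)))) = Mul(1010, Mul(Rational(-1, 8), Pow(Add(4, 4489), Rational(1, 2)))) = Mul(1010, Mul(Rational(-1, 8), Pow(4493, Rational(1, 2)))) = Mul(Rational(-505, 4), Pow(4493, Rational(1, 2)))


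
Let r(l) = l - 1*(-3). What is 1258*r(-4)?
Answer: -1258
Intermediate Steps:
r(l) = 3 + l (r(l) = l + 3 = 3 + l)
1258*r(-4) = 1258*(3 - 4) = 1258*(-1) = -1258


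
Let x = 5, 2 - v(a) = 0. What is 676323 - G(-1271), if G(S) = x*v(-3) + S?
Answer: 677584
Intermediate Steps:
v(a) = 2 (v(a) = 2 - 1*0 = 2 + 0 = 2)
G(S) = 10 + S (G(S) = 5*2 + S = 10 + S)
676323 - G(-1271) = 676323 - (10 - 1271) = 676323 - 1*(-1261) = 676323 + 1261 = 677584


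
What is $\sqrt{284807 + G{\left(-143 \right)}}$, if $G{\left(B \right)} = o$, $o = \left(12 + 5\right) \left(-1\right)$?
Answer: $\sqrt{284790} \approx 533.66$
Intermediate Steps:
$o = -17$ ($o = 17 \left(-1\right) = -17$)
$G{\left(B \right)} = -17$
$\sqrt{284807 + G{\left(-143 \right)}} = \sqrt{284807 - 17} = \sqrt{284790}$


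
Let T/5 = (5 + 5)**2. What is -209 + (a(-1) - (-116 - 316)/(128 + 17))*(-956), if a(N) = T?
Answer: -69753297/145 ≈ -4.8106e+5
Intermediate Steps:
T = 500 (T = 5*(5 + 5)**2 = 5*10**2 = 5*100 = 500)
a(N) = 500
-209 + (a(-1) - (-116 - 316)/(128 + 17))*(-956) = -209 + (500 - (-116 - 316)/(128 + 17))*(-956) = -209 + (500 - (-432)/145)*(-956) = -209 + (500 - 1*(-432/145))*(-956) = -209 + (500 + 432/145)*(-956) = -209 + (72932/145)*(-956) = -209 - 69722992/145 = -69753297/145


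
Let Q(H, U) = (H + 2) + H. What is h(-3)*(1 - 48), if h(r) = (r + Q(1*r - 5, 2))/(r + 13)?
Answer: 799/10 ≈ 79.900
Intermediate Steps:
Q(H, U) = 2 + 2*H (Q(H, U) = (2 + H) + H = 2 + 2*H)
h(r) = (-8 + 3*r)/(13 + r) (h(r) = (r + (2 + 2*(1*r - 5)))/(r + 13) = (r + (2 + 2*(r - 5)))/(13 + r) = (r + (2 + 2*(-5 + r)))/(13 + r) = (r + (2 + (-10 + 2*r)))/(13 + r) = (r + (-8 + 2*r))/(13 + r) = (-8 + 3*r)/(13 + r))
h(-3)*(1 - 48) = ((-8 + 3*(-3))/(13 - 3))*(1 - 48) = ((-8 - 9)/10)*(-47) = ((1/10)*(-17))*(-47) = -17/10*(-47) = 799/10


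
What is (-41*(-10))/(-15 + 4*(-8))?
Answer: -410/47 ≈ -8.7234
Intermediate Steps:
(-41*(-10))/(-15 + 4*(-8)) = 410/(-15 - 32) = 410/(-47) = 410*(-1/47) = -410/47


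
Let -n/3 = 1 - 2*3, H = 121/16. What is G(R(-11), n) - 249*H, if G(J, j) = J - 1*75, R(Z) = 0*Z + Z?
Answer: -31505/16 ≈ -1969.1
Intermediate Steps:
R(Z) = Z (R(Z) = 0 + Z = Z)
H = 121/16 (H = 121*(1/16) = 121/16 ≈ 7.5625)
n = 15 (n = -3*(1 - 2*3) = -3*(1 - 6) = -3*(-5) = 15)
G(J, j) = -75 + J (G(J, j) = J - 75 = -75 + J)
G(R(-11), n) - 249*H = (-75 - 11) - 249*121/16 = -86 - 30129/16 = -31505/16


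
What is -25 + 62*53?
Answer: 3261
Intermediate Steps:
-25 + 62*53 = -25 + 3286 = 3261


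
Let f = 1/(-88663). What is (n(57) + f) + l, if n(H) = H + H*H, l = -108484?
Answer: -9325397015/88663 ≈ -1.0518e+5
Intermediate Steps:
f = -1/88663 ≈ -1.1279e-5
n(H) = H + H**2
(n(57) + f) + l = (57*(1 + 57) - 1/88663) - 108484 = (57*58 - 1/88663) - 108484 = (3306 - 1/88663) - 108484 = 293119877/88663 - 108484 = -9325397015/88663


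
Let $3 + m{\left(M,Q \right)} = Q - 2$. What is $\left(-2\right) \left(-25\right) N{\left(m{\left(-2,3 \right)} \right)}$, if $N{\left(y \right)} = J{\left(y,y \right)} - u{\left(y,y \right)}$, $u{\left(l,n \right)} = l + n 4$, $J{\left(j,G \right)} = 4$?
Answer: $700$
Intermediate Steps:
$m{\left(M,Q \right)} = -5 + Q$ ($m{\left(M,Q \right)} = -3 + \left(Q - 2\right) = -3 + \left(-2 + Q\right) = -5 + Q$)
$u{\left(l,n \right)} = l + 4 n$
$N{\left(y \right)} = 4 - 5 y$ ($N{\left(y \right)} = 4 - \left(y + 4 y\right) = 4 - 5 y$)
$\left(-2\right) \left(-25\right) N{\left(m{\left(-2,3 \right)} \right)} = \left(-2\right) \left(-25\right) \left(4 - 5 \left(-5 + 3\right)\right) = 50 \left(4 - -10\right) = 50 \left(4 + 10\right) = 50 \cdot 14 = 700$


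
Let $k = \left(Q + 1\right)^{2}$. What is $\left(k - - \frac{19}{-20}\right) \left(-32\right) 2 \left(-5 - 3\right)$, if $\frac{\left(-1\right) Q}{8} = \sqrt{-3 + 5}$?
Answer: $\frac{327808}{5} - 8192 \sqrt{2} \approx 53976.0$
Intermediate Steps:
$Q = - 8 \sqrt{2}$ ($Q = - 8 \sqrt{-3 + 5} = - 8 \sqrt{2} \approx -11.314$)
$k = \left(1 - 8 \sqrt{2}\right)^{2}$ ($k = \left(- 8 \sqrt{2} + 1\right)^{2} = \left(1 - 8 \sqrt{2}\right)^{2} \approx 106.37$)
$\left(k - - \frac{19}{-20}\right) \left(-32\right) 2 \left(-5 - 3\right) = \left(\left(129 - 16 \sqrt{2}\right) - - \frac{19}{-20}\right) \left(-32\right) 2 \left(-5 - 3\right) = \left(\left(129 - 16 \sqrt{2}\right) - \left(-19\right) \left(- \frac{1}{20}\right)\right) \left(-32\right) 2 \left(-8\right) = \left(\left(129 - 16 \sqrt{2}\right) - \frac{19}{20}\right) \left(-32\right) \left(-16\right) = \left(\frac{2561}{20} - 16 \sqrt{2}\right) \left(-32\right) \left(-16\right) = \left(- \frac{20488}{5} + 512 \sqrt{2}\right) \left(-16\right) = \frac{327808}{5} - 8192 \sqrt{2}$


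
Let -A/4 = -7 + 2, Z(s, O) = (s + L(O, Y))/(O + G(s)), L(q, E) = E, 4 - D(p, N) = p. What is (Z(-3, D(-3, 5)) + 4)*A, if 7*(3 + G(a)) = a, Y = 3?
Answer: 80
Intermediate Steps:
G(a) = -3 + a/7
D(p, N) = 4 - p
Z(s, O) = (3 + s)/(-3 + O + s/7) (Z(s, O) = (s + 3)/(O + (-3 + s/7)) = (3 + s)/(-3 + O + s/7))
A = 20 (A = -4*(-7 + 2) = -4*(-5) = 20)
(Z(-3, D(-3, 5)) + 4)*A = (7*(3 - 3)/(-21 - 3 + 7*(4 - 1*(-3))) + 4)*20 = (7*0/(-21 - 3 + 7*(4 + 3)) + 4)*20 = (7*0/(-21 - 3 + 7*7) + 4)*20 = (7*0/(-21 - 3 + 49) + 4)*20 = (7*0/25 + 4)*20 = (7*(1/25)*0 + 4)*20 = (0 + 4)*20 = 4*20 = 80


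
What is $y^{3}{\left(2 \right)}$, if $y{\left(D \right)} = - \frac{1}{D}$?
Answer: $- \frac{1}{8} \approx -0.125$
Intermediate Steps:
$y^{3}{\left(2 \right)} = \left(- \frac{1}{2}\right)^{3} = - \frac{1}{8}$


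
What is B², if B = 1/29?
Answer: 1/841 ≈ 0.0011891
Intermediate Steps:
B = 1/29 ≈ 0.034483
B² = (1/29)² = 1/841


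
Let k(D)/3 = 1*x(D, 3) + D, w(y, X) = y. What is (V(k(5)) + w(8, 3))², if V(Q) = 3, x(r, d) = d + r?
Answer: 121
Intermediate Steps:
k(D) = 9 + 6*D (k(D) = 3*(1*(3 + D) + D) = 3*((3 + D) + D) = 3*(3 + 2*D) = 9 + 6*D)
(V(k(5)) + w(8, 3))² = (3 + 8)² = 11² = 121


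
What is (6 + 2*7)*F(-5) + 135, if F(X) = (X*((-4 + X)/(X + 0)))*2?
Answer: -225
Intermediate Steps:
F(X) = -8 + 2*X (F(X) = (X*((-4 + X)/X))*2 = (-4 + X)*2 = -8 + 2*X)
(6 + 2*7)*F(-5) + 135 = (6 + 2*7)*(-8 + 2*(-5)) + 135 = (6 + 14)*(-8 - 10) + 135 = 20*(-18) + 135 = -360 + 135 = -225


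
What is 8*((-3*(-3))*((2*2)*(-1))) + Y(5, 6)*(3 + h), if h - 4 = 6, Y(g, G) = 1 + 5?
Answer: -210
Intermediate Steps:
Y(g, G) = 6
h = 10 (h = 4 + 6 = 10)
8*((-3*(-3))*((2*2)*(-1))) + Y(5, 6)*(3 + h) = 8*((-3*(-3))*((2*2)*(-1))) + 6*(3 + 10) = 8*(9*(4*(-1))) + 6*13 = 8*(9*(-4)) + 78 = 8*(-36) + 78 = -288 + 78 = -210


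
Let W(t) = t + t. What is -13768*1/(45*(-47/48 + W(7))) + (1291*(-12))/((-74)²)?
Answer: -337883647/12834375 ≈ -26.326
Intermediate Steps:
W(t) = 2*t
-13768*1/(45*(-47/48 + W(7))) + (1291*(-12))/((-74)²) = -13768*1/(45*(-47/48 + 2*7)) + (1291*(-12))/((-74)²) = -13768*1/(45*(-47*1/48 + 14)) - 15492/5476 = -13768*1/(45*(-47/48 + 14)) - 15492*1/5476 = -13768/((625/48)*45) - 3873/1369 = -13768/9375/16 - 3873/1369 = -13768*16/9375 - 3873/1369 = -220288/9375 - 3873/1369 = -337883647/12834375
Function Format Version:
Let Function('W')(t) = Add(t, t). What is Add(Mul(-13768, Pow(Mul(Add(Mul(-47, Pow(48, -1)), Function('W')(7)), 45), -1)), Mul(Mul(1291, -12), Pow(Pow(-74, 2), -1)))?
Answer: Rational(-337883647, 12834375) ≈ -26.326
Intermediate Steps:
Function('W')(t) = Mul(2, t)
Add(Mul(-13768, Pow(Mul(Add(Mul(-47, Pow(48, -1)), Function('W')(7)), 45), -1)), Mul(Mul(1291, -12), Pow(Pow(-74, 2), -1))) = Add(Mul(-13768, Pow(Mul(Add(Mul(-47, Pow(48, -1)), Mul(2, 7)), 45), -1)), Mul(Mul(1291, -12), Pow(Pow(-74, 2), -1))) = Add(Mul(-13768, Pow(Mul(Add(Mul(-47, Rational(1, 48)), 14), 45), -1)), Mul(-15492, Pow(5476, -1))) = Add(Mul(-13768, Pow(Mul(Add(Rational(-47, 48), 14), 45), -1)), Mul(-15492, Rational(1, 5476))) = Add(Mul(-13768, Pow(Mul(Rational(625, 48), 45), -1)), Rational(-3873, 1369)) = Add(Mul(-13768, Pow(Rational(9375, 16), -1)), Rational(-3873, 1369)) = Add(Mul(-13768, Rational(16, 9375)), Rational(-3873, 1369)) = Add(Rational(-220288, 9375), Rational(-3873, 1369)) = Rational(-337883647, 12834375)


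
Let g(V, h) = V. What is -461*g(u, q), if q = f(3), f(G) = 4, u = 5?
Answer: -2305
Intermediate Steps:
q = 4
-461*g(u, q) = -461*5 = -2305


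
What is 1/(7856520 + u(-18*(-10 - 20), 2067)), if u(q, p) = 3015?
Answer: 1/7859535 ≈ 1.2723e-7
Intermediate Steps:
1/(7856520 + u(-18*(-10 - 20), 2067)) = 1/(7856520 + 3015) = 1/7859535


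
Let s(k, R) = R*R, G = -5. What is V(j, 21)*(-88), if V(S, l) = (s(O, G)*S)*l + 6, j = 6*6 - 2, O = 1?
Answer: -1571328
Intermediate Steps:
s(k, R) = R²
j = 34 (j = 36 - 2 = 34)
V(S, l) = 6 + 25*S*l (V(S, l) = ((-5)²*S)*l + 6 = (25*S)*l + 6 = 25*S*l + 6 = 6 + 25*S*l)
V(j, 21)*(-88) = (6 + 25*34*21)*(-88) = (6 + 17850)*(-88) = 17856*(-88) = -1571328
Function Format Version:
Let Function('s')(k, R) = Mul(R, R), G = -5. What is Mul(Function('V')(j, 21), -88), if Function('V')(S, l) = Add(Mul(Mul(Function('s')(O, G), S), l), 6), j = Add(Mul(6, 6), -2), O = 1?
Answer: -1571328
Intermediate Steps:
Function('s')(k, R) = Pow(R, 2)
j = 34 (j = Add(36, -2) = 34)
Function('V')(S, l) = Add(6, Mul(25, S, l)) (Function('V')(S, l) = Add(Mul(Mul(Pow(-5, 2), S), l), 6) = Add(Mul(Mul(25, S), l), 6) = Add(Mul(25, S, l), 6) = Add(6, Mul(25, S, l)))
Mul(Function('V')(j, 21), -88) = Mul(Add(6, Mul(25, 34, 21)), -88) = Mul(Add(6, 17850), -88) = Mul(17856, -88) = -1571328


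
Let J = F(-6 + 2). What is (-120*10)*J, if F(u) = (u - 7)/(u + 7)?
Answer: 4400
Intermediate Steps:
F(u) = (-7 + u)/(7 + u)
J = -11/3 (J = (-7 + (-6 + 2))/(7 + (-6 + 2)) = (-7 - 4)/(7 - 4) = -11/3 ≈ -3.6667)
(-120*10)*J = -120*10*(-11/3) = -1200*(-11/3) = 4400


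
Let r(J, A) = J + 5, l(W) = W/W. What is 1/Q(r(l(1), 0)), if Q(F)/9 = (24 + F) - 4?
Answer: 1/234 ≈ 0.0042735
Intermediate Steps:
l(W) = 1
r(J, A) = 5 + J
Q(F) = 180 + 9*F (Q(F) = 9*((24 + F) - 4) = 9*(20 + F) = 180 + 9*F)
1/Q(r(l(1), 0)) = 1/(180 + 9*(5 + 1)) = 1/(180 + 9*6) = 1/(180 + 54) = 1/234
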